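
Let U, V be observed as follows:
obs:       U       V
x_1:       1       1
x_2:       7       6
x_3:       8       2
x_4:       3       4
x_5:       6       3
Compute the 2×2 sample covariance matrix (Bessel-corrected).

Step 1 — column means:
  mean(U) = (1 + 7 + 8 + 3 + 6) / 5 = 25/5 = 5
  mean(V) = (1 + 6 + 2 + 4 + 3) / 5 = 16/5 = 3.2

Step 2 — sample covariance S[i,j] = (1/(n-1)) · Σ_k (x_{k,i} - mean_i) · (x_{k,j} - mean_j), with n-1 = 4.
  S[U,U] = ((-4)·(-4) + (2)·(2) + (3)·(3) + (-2)·(-2) + (1)·(1)) / 4 = 34/4 = 8.5
  S[U,V] = ((-4)·(-2.2) + (2)·(2.8) + (3)·(-1.2) + (-2)·(0.8) + (1)·(-0.2)) / 4 = 9/4 = 2.25
  S[V,V] = ((-2.2)·(-2.2) + (2.8)·(2.8) + (-1.2)·(-1.2) + (0.8)·(0.8) + (-0.2)·(-0.2)) / 4 = 14.8/4 = 3.7

S is symmetric (S[j,i] = S[i,j]). Assembling:

S = [[8.5, 2.25],
 [2.25, 3.7]]


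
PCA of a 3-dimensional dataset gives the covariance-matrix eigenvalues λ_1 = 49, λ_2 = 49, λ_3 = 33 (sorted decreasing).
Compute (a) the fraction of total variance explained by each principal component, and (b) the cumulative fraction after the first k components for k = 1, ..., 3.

Step 1 — total variance = trace(Sigma) = Σ λ_i = 49 + 49 + 33 = 131.

Step 2 — fraction explained by component i = λ_i / Σ λ:
  PC1: 49/131 = 0.374
  PC2: 49/131 = 0.374
  PC3: 33/131 = 0.2519

Step 3 — cumulative fraction after k components = (λ_1 + ... + λ_k) / Σ λ:
  k = 1: 49/131 = 0.374
  k = 2: (49 + 49)/131 = 98/131 = 0.7481
  k = 3: (49 + 49 + 33)/131 = 131/131 = 1

Summary (fraction, with percent):

explained: PC1 0.374 (37.4%), PC2 0.374 (37.4%), PC3 0.2519 (25.19%);  cumulative: 0.374, 0.7481, 1


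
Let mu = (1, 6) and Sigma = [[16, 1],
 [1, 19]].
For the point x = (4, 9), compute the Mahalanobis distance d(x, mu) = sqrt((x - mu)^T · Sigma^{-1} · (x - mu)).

Step 1 — centre the observation: (x - mu) = (3, 3).

Step 2 — invert Sigma. det(Sigma) = 16·19 - (1)² = 303.
  Sigma^{-1} = (1/det) · [[d, -b], [-b, a]] = [[0.0627, -0.0033],
 [-0.0033, 0.0528]].

Step 3 — form the quadratic (x - mu)^T · Sigma^{-1} · (x - mu):
  Sigma^{-1} · (x - mu) = (0.1782, 0.1485).
  (x - mu)^T · [Sigma^{-1} · (x - mu)] = (3)·(0.1782) + (3)·(0.1485) = 0.9802.

Step 4 — take square root: d = √(0.9802) ≈ 0.99.

d(x, mu) = √(0.9802) ≈ 0.99


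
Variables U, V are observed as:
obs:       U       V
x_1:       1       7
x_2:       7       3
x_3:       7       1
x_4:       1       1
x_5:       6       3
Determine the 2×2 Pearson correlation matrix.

Step 1 — column means:
  mean(U) = (1 + 7 + 7 + 1 + 6) / 5 = 22/5 = 4.4
  mean(V) = (7 + 3 + 1 + 1 + 3) / 5 = 15/5 = 3

Step 2 — sample variances and covariances s[i,j] = (1/(n-1)) · Σ_k (x_{k,i} - mean_i) · (x_{k,j} - mean_j), with n-1 = 4:
  s[U,U] = ((-3.4)·(-3.4) + (2.6)·(2.6) + (2.6)·(2.6) + (-3.4)·(-3.4) + (1.6)·(1.6)) / 4 = 39.2/4 = 9.8
  s[U,V] = ((-3.4)·(4) + (2.6)·(0) + (2.6)·(-2) + (-3.4)·(-2) + (1.6)·(0)) / 4 = -12/4 = -3
  s[V,V] = ((4)·(4) + (0)·(0) + (-2)·(-2) + (-2)·(-2) + (0)·(0)) / 4 = 24/4 = 6
  Sample standard deviations s_i = √(s[i,i]):
  s(U) = √(9.8) = 3.1305
  s(V) = √(6) = 2.4495

Step 3 — r_{ij} = s_{ij} / (s_i · s_j):
  r[U,U] = 1 (diagonal).
  r[U,V] = -3 / (3.1305 · 2.4495) = -3 / 7.6681 = -0.3912
  r[V,V] = 1 (diagonal).

R is symmetric with unit diagonal. Assembling:

R = [[1, -0.3912],
 [-0.3912, 1]]


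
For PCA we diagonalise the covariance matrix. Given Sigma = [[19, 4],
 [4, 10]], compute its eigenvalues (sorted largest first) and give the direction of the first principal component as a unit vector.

Step 1 — characteristic polynomial of 2×2 Sigma:
  det(Sigma - λI) = λ² - trace · λ + det = 0.
  trace = 19 + 10 = 29, det = 19·10 - (4)² = 174.
Step 2 — discriminant:
  Δ = trace² - 4·det = 841 - 696 = 145.
Step 3 — eigenvalues:
  λ = (trace ± √Δ)/2 = (29 ± 12.0416)/2,
  λ_1 = 20.5208,  λ_2 = 8.4792.

Step 4 — unit eigenvector for λ_1: solve (Sigma - λ_1 I)v = 0. First row:
  (19 - 20.5208)·v_x + (4)·v_y = 0, i.e. (-1.5208)·v_x + (4)·v_y = 0,
  so v ∝ (b, λ_1 - a) = (4, 1.5208) = u.
  ||u|| = √((4)² + (1.5208)²) = √(18.3128) ≈ 4.2793,
  v_1 = u/||u|| ≈ (0.9347, 0.3554) (||v_1|| = 1).

λ_1 = 20.5208,  λ_2 = 8.4792;  v_1 ≈ (0.9347, 0.3554)


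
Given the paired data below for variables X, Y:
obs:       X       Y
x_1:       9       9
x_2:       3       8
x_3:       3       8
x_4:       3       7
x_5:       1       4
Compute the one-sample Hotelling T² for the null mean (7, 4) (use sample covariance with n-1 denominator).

Step 1 — sample mean vector:
  mean(X) = (9 + 3 + 3 + 3 + 1) / 5 = 19/5 = 3.8
  mean(Y) = (9 + 8 + 8 + 7 + 4) / 5 = 36/5 = 7.2
  x̄ = (3.8, 7.2),  deviation x̄ - mu_0 = (3.8, 7.2) - (7, 4) = (-3.2, 3.2).

Step 2 — sample covariance matrix, S[i,j] = (1/(n-1)) · Σ_k (x_{k,i} - mean_i) · (x_{k,j} - mean_j), divisor n-1 = 4:
  S[X,X] = ((5.2)·(5.2) + (-0.8)·(-0.8) + (-0.8)·(-0.8) + (-0.8)·(-0.8) + (-2.8)·(-2.8)) / 4 = 36.8/4 = 9.2
  S[X,Y] = ((5.2)·(1.8) + (-0.8)·(0.8) + (-0.8)·(0.8) + (-0.8)·(-0.2) + (-2.8)·(-3.2)) / 4 = 17.2/4 = 4.3
  S[Y,Y] = ((1.8)·(1.8) + (0.8)·(0.8) + (0.8)·(0.8) + (-0.2)·(-0.2) + (-3.2)·(-3.2)) / 4 = 14.8/4 = 3.7
  S = [[9.2, 4.3],
 [4.3, 3.7]].

Step 3 — invert S. det(S) = 9.2·3.7 - (4.3)² = 15.55.
  S^{-1} = (1/det) · [[d, -b], [-b, a]] = [[0.2379, -0.2765],
 [-0.2765, 0.5916]].

Step 4 — quadratic form (x̄ - mu_0)^T · S^{-1} · (x̄ - mu_0):
  S^{-1} · (x̄ - mu_0) = (-1.6463, 2.7781),
  (x̄ - mu_0)^T · [...] = (-3.2)·(-1.6463) + (3.2)·(2.7781) = 14.1582.

Step 5 — scale by n: T² = 5 · 14.1582 = 70.791.

T² ≈ 70.791


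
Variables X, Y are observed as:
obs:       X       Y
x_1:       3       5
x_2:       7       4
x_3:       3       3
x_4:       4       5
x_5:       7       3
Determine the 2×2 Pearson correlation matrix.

Step 1 — column means:
  mean(X) = (3 + 7 + 3 + 4 + 7) / 5 = 24/5 = 4.8
  mean(Y) = (5 + 4 + 3 + 5 + 3) / 5 = 20/5 = 4

Step 2 — sample variances and covariances s[i,j] = (1/(n-1)) · Σ_k (x_{k,i} - mean_i) · (x_{k,j} - mean_j), with n-1 = 4:
  s[X,X] = ((-1.8)·(-1.8) + (2.2)·(2.2) + (-1.8)·(-1.8) + (-0.8)·(-0.8) + (2.2)·(2.2)) / 4 = 16.8/4 = 4.2
  s[X,Y] = ((-1.8)·(1) + (2.2)·(0) + (-1.8)·(-1) + (-0.8)·(1) + (2.2)·(-1)) / 4 = -3/4 = -0.75
  s[Y,Y] = ((1)·(1) + (0)·(0) + (-1)·(-1) + (1)·(1) + (-1)·(-1)) / 4 = 4/4 = 1
  Sample standard deviations s_i = √(s[i,i]):
  s(X) = √(4.2) = 2.0494
  s(Y) = √(1) = 1

Step 3 — r_{ij} = s_{ij} / (s_i · s_j):
  r[X,X] = 1 (diagonal).
  r[X,Y] = -0.75 / (2.0494 · 1) = -0.75 / 2.0494 = -0.366
  r[Y,Y] = 1 (diagonal).

R is symmetric with unit diagonal. Assembling:

R = [[1, -0.366],
 [-0.366, 1]]


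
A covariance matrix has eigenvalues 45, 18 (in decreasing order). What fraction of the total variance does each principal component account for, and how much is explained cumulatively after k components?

Step 1 — total variance = trace(Sigma) = Σ λ_i = 45 + 18 = 63.

Step 2 — fraction explained by component i = λ_i / Σ λ:
  PC1: 45/63 = 0.7143
  PC2: 18/63 = 0.2857

Step 3 — cumulative fraction after k components = (λ_1 + ... + λ_k) / Σ λ:
  k = 1: 45/63 = 0.7143
  k = 2: (45 + 18)/63 = 63/63 = 1

Summary (fraction, with percent):

explained: PC1 0.7143 (71.43%), PC2 0.2857 (28.57%);  cumulative: 0.7143, 1


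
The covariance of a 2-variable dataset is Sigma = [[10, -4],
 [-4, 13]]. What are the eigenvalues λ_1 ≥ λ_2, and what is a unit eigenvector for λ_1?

Step 1 — characteristic polynomial of 2×2 Sigma:
  det(Sigma - λI) = λ² - trace · λ + det = 0.
  trace = 10 + 13 = 23, det = 10·13 - (-4)² = 114.
Step 2 — discriminant:
  Δ = trace² - 4·det = 529 - 456 = 73.
Step 3 — eigenvalues:
  λ = (trace ± √Δ)/2 = (23 ± 8.544)/2,
  λ_1 = 15.772,  λ_2 = 7.228.

Step 4 — unit eigenvector for λ_1: solve (Sigma - λ_1 I)v = 0. First row:
  (10 - 15.772)·v_x + (-4)·v_y = 0, i.e. (-5.772)·v_x + (-4)·v_y = 0,
  so v ∝ (b, λ_1 - a) = (-4, 5.772); multiply by -1 so the first entry is positive: u = (4, -5.772).
  ||u|| = √((4)² + (-5.772)²) = √(49.316) ≈ 7.0225,
  v_1 = u/||u|| ≈ (0.5696, -0.8219) (||v_1|| = 1).

λ_1 = 15.772,  λ_2 = 7.228;  v_1 ≈ (0.5696, -0.8219)


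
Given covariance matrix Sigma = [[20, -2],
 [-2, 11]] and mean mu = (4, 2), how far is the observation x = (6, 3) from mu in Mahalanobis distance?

Step 1 — centre the observation: (x - mu) = (2, 1).

Step 2 — invert Sigma. det(Sigma) = 20·11 - (-2)² = 216.
  Sigma^{-1} = (1/det) · [[d, -b], [-b, a]] = [[0.0509, 0.0093],
 [0.0093, 0.0926]].

Step 3 — form the quadratic (x - mu)^T · Sigma^{-1} · (x - mu):
  Sigma^{-1} · (x - mu) = (0.1111, 0.1111).
  (x - mu)^T · [Sigma^{-1} · (x - mu)] = (2)·(0.1111) + (1)·(0.1111) = 0.3333.

Step 4 — take square root: d = √(0.3333) ≈ 0.5774.

d(x, mu) = √(0.3333) ≈ 0.5774


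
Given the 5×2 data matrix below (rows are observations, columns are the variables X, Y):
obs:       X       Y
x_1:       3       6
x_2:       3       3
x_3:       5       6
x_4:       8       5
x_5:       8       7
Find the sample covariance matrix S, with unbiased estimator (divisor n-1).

Step 1 — column means:
  mean(X) = (3 + 3 + 5 + 8 + 8) / 5 = 27/5 = 5.4
  mean(Y) = (6 + 3 + 6 + 5 + 7) / 5 = 27/5 = 5.4

Step 2 — sample covariance S[i,j] = (1/(n-1)) · Σ_k (x_{k,i} - mean_i) · (x_{k,j} - mean_j), with n-1 = 4.
  S[X,X] = ((-2.4)·(-2.4) + (-2.4)·(-2.4) + (-0.4)·(-0.4) + (2.6)·(2.6) + (2.6)·(2.6)) / 4 = 25.2/4 = 6.3
  S[X,Y] = ((-2.4)·(0.6) + (-2.4)·(-2.4) + (-0.4)·(0.6) + (2.6)·(-0.4) + (2.6)·(1.6)) / 4 = 7.2/4 = 1.8
  S[Y,Y] = ((0.6)·(0.6) + (-2.4)·(-2.4) + (0.6)·(0.6) + (-0.4)·(-0.4) + (1.6)·(1.6)) / 4 = 9.2/4 = 2.3

S is symmetric (S[j,i] = S[i,j]). Assembling:

S = [[6.3, 1.8],
 [1.8, 2.3]]


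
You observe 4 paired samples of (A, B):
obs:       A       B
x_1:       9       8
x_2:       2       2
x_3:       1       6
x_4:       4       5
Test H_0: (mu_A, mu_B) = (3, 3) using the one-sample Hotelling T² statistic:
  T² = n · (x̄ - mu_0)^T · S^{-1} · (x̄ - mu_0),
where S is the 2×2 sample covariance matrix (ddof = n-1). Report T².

Step 1 — sample mean vector:
  mean(A) = (9 + 2 + 1 + 4) / 4 = 16/4 = 4
  mean(B) = (8 + 2 + 6 + 5) / 4 = 21/4 = 5.25
  x̄ = (4, 5.25),  deviation x̄ - mu_0 = (4, 5.25) - (3, 3) = (1, 2.25).

Step 2 — sample covariance matrix, S[i,j] = (1/(n-1)) · Σ_k (x_{k,i} - mean_i) · (x_{k,j} - mean_j), divisor n-1 = 3:
  S[A,A] = ((5)·(5) + (-2)·(-2) + (-3)·(-3) + (0)·(0)) / 3 = 38/3 = 12.6667
  S[A,B] = ((5)·(2.75) + (-2)·(-3.25) + (-3)·(0.75) + (0)·(-0.25)) / 3 = 18/3 = 6
  S[B,B] = ((2.75)·(2.75) + (-3.25)·(-3.25) + (0.75)·(0.75) + (-0.25)·(-0.25)) / 3 = 18.75/3 = 6.25
  S = [[12.6667, 6],
 [6, 6.25]].

Step 3 — invert S. det(S) = 12.6667·6.25 - (6)² = 43.1667.
  S^{-1} = (1/det) · [[d, -b], [-b, a]] = [[0.1448, -0.139],
 [-0.139, 0.2934]].

Step 4 — quadratic form (x̄ - mu_0)^T · S^{-1} · (x̄ - mu_0):
  S^{-1} · (x̄ - mu_0) = (-0.168, 0.5212),
  (x̄ - mu_0)^T · [...] = (1)·(-0.168) + (2.25)·(0.5212) = 1.0048.

Step 5 — scale by n: T² = 4 · 1.0048 = 4.0193.

T² ≈ 4.0193


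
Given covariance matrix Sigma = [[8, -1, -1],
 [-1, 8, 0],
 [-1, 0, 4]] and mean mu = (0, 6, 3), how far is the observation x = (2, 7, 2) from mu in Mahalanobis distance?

Step 1 — centre the observation: (x - mu) = (2, 1, -1).

Step 2 — invert Sigma (cofactor / det for 3×3, or solve directly):
  Sigma^{-1} = [[0.1311, 0.0164, 0.0328],
 [0.0164, 0.127, 0.0041],
 [0.0328, 0.0041, 0.2582]].

Step 3 — form the quadratic (x - mu)^T · Sigma^{-1} · (x - mu):
  Sigma^{-1} · (x - mu) = (0.2459, 0.1557, -0.1885).
  (x - mu)^T · [Sigma^{-1} · (x - mu)] = (2)·(0.2459) + (1)·(0.1557) + (-1)·(-0.1885) = 0.8361.

Step 4 — take square root: d = √(0.8361) ≈ 0.9144.

d(x, mu) = √(0.8361) ≈ 0.9144


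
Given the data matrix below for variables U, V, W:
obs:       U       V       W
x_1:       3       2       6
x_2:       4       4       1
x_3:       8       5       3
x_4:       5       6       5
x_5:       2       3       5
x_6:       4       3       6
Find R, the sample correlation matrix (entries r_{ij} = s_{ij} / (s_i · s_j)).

Step 1 — column means:
  mean(U) = (3 + 4 + 8 + 5 + 2 + 4) / 6 = 26/6 = 4.3333
  mean(V) = (2 + 4 + 5 + 6 + 3 + 3) / 6 = 23/6 = 3.8333
  mean(W) = (6 + 1 + 3 + 5 + 5 + 6) / 6 = 26/6 = 4.3333

Step 2 — sample variances and covariances s[i,j] = (1/(n-1)) · Σ_k (x_{k,i} - mean_i) · (x_{k,j} - mean_j), with n-1 = 5:
  s[U,U] = ((-1.3333)·(-1.3333) + (-0.3333)·(-0.3333) + (3.6667)·(3.6667) + (0.6667)·(0.6667) + (-2.3333)·(-2.3333) + (-0.3333)·(-0.3333)) / 5 = 21.3333/5 = 4.2667
  s[U,V] = ((-1.3333)·(-1.8333) + (-0.3333)·(0.1667) + (3.6667)·(1.1667) + (0.6667)·(2.1667) + (-2.3333)·(-0.8333) + (-0.3333)·(-0.8333)) / 5 = 10.3333/5 = 2.0667
  s[U,W] = ((-1.3333)·(1.6667) + (-0.3333)·(-3.3333) + (3.6667)·(-1.3333) + (0.6667)·(0.6667) + (-2.3333)·(0.6667) + (-0.3333)·(1.6667)) / 5 = -7.6667/5 = -1.5333
  s[V,V] = ((-1.8333)·(-1.8333) + (0.1667)·(0.1667) + (1.1667)·(1.1667) + (2.1667)·(2.1667) + (-0.8333)·(-0.8333) + (-0.8333)·(-0.8333)) / 5 = 10.8333/5 = 2.1667
  s[V,W] = ((-1.8333)·(1.6667) + (0.1667)·(-3.3333) + (1.1667)·(-1.3333) + (2.1667)·(0.6667) + (-0.8333)·(0.6667) + (-0.8333)·(1.6667)) / 5 = -5.6667/5 = -1.1333
  s[W,W] = ((1.6667)·(1.6667) + (-3.3333)·(-3.3333) + (-1.3333)·(-1.3333) + (0.6667)·(0.6667) + (0.6667)·(0.6667) + (1.6667)·(1.6667)) / 5 = 19.3333/5 = 3.8667
  Sample standard deviations s_i = √(s[i,i]):
  s(U) = √(4.2667) = 2.0656
  s(V) = √(2.1667) = 1.472
  s(W) = √(3.8667) = 1.9664

Step 3 — r_{ij} = s_{ij} / (s_i · s_j):
  r[U,U] = 1 (diagonal).
  r[U,V] = 2.0667 / (2.0656 · 1.472) = 2.0667 / 3.0405 = 0.6797
  r[U,W] = -1.5333 / (2.0656 · 1.9664) = -1.5333 / 4.0617 = -0.3775
  r[V,V] = 1 (diagonal).
  r[V,W] = -1.1333 / (1.472 · 1.9664) = -1.1333 / 2.8944 = -0.3916
  r[W,W] = 1 (diagonal).

R is symmetric with unit diagonal. Assembling:

R = [[1, 0.6797, -0.3775],
 [0.6797, 1, -0.3916],
 [-0.3775, -0.3916, 1]]


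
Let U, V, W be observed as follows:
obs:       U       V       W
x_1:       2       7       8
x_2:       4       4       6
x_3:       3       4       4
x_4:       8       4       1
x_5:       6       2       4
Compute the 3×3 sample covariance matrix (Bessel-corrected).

Step 1 — column means:
  mean(U) = (2 + 4 + 3 + 8 + 6) / 5 = 23/5 = 4.6
  mean(V) = (7 + 4 + 4 + 4 + 2) / 5 = 21/5 = 4.2
  mean(W) = (8 + 6 + 4 + 1 + 4) / 5 = 23/5 = 4.6

Step 2 — sample covariance S[i,j] = (1/(n-1)) · Σ_k (x_{k,i} - mean_i) · (x_{k,j} - mean_j), with n-1 = 4.
  S[U,U] = ((-2.6)·(-2.6) + (-0.6)·(-0.6) + (-1.6)·(-1.6) + (3.4)·(3.4) + (1.4)·(1.4)) / 4 = 23.2/4 = 5.8
  S[U,V] = ((-2.6)·(2.8) + (-0.6)·(-0.2) + (-1.6)·(-0.2) + (3.4)·(-0.2) + (1.4)·(-2.2)) / 4 = -10.6/4 = -2.65
  S[U,W] = ((-2.6)·(3.4) + (-0.6)·(1.4) + (-1.6)·(-0.6) + (3.4)·(-3.6) + (1.4)·(-0.6)) / 4 = -21.8/4 = -5.45
  S[V,V] = ((2.8)·(2.8) + (-0.2)·(-0.2) + (-0.2)·(-0.2) + (-0.2)·(-0.2) + (-2.2)·(-2.2)) / 4 = 12.8/4 = 3.2
  S[V,W] = ((2.8)·(3.4) + (-0.2)·(1.4) + (-0.2)·(-0.6) + (-0.2)·(-3.6) + (-2.2)·(-0.6)) / 4 = 11.4/4 = 2.85
  S[W,W] = ((3.4)·(3.4) + (1.4)·(1.4) + (-0.6)·(-0.6) + (-3.6)·(-3.6) + (-0.6)·(-0.6)) / 4 = 27.2/4 = 6.8

S is symmetric (S[j,i] = S[i,j]). Assembling:

S = [[5.8, -2.65, -5.45],
 [-2.65, 3.2, 2.85],
 [-5.45, 2.85, 6.8]]


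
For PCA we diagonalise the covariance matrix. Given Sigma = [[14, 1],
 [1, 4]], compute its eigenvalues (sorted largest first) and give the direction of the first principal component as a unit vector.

Step 1 — characteristic polynomial of 2×2 Sigma:
  det(Sigma - λI) = λ² - trace · λ + det = 0.
  trace = 14 + 4 = 18, det = 14·4 - (1)² = 55.
Step 2 — discriminant:
  Δ = trace² - 4·det = 324 - 220 = 104.
Step 3 — eigenvalues:
  λ = (trace ± √Δ)/2 = (18 ± 10.198)/2,
  λ_1 = 14.099,  λ_2 = 3.901.

Step 4 — unit eigenvector for λ_1: solve (Sigma - λ_1 I)v = 0. First row:
  (14 - 14.099)·v_x + (1)·v_y = 0, i.e. (-0.099)·v_x + (1)·v_y = 0,
  so v ∝ (b, λ_1 - a) = (1, 0.099) = u.
  ||u|| = √((1)² + (0.099)²) = √(1.0098) ≈ 1.0049,
  v_1 = u/||u|| ≈ (0.9951, 0.0985) (||v_1|| = 1).

λ_1 = 14.099,  λ_2 = 3.901;  v_1 ≈ (0.9951, 0.0985)


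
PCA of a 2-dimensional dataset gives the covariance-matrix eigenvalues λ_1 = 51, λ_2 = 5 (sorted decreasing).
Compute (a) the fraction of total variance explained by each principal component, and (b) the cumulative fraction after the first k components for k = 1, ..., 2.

Step 1 — total variance = trace(Sigma) = Σ λ_i = 51 + 5 = 56.

Step 2 — fraction explained by component i = λ_i / Σ λ:
  PC1: 51/56 = 0.9107
  PC2: 5/56 = 0.0893

Step 3 — cumulative fraction after k components = (λ_1 + ... + λ_k) / Σ λ:
  k = 1: 51/56 = 0.9107
  k = 2: (51 + 5)/56 = 56/56 = 1

Summary (fraction, with percent):

explained: PC1 0.9107 (91.07%), PC2 0.0893 (8.93%);  cumulative: 0.9107, 1


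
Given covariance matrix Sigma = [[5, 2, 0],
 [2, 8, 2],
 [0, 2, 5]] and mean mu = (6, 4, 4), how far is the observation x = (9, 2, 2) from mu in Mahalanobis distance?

Step 1 — centre the observation: (x - mu) = (3, -2, -2).

Step 2 — invert Sigma (cofactor / det for 3×3, or solve directly):
  Sigma^{-1} = [[0.225, -0.0625, 0.025],
 [-0.0625, 0.1562, -0.0625],
 [0.025, -0.0625, 0.225]].

Step 3 — form the quadratic (x - mu)^T · Sigma^{-1} · (x - mu):
  Sigma^{-1} · (x - mu) = (0.75, -0.375, -0.25).
  (x - mu)^T · [Sigma^{-1} · (x - mu)] = (3)·(0.75) + (-2)·(-0.375) + (-2)·(-0.25) = 3.5.

Step 4 — take square root: d = √(3.5) ≈ 1.8708.

d(x, mu) = √(3.5) ≈ 1.8708


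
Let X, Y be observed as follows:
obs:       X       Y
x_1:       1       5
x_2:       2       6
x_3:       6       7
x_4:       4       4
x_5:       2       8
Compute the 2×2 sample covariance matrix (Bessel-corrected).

Step 1 — column means:
  mean(X) = (1 + 2 + 6 + 4 + 2) / 5 = 15/5 = 3
  mean(Y) = (5 + 6 + 7 + 4 + 8) / 5 = 30/5 = 6

Step 2 — sample covariance S[i,j] = (1/(n-1)) · Σ_k (x_{k,i} - mean_i) · (x_{k,j} - mean_j), with n-1 = 4.
  S[X,X] = ((-2)·(-2) + (-1)·(-1) + (3)·(3) + (1)·(1) + (-1)·(-1)) / 4 = 16/4 = 4
  S[X,Y] = ((-2)·(-1) + (-1)·(0) + (3)·(1) + (1)·(-2) + (-1)·(2)) / 4 = 1/4 = 0.25
  S[Y,Y] = ((-1)·(-1) + (0)·(0) + (1)·(1) + (-2)·(-2) + (2)·(2)) / 4 = 10/4 = 2.5

S is symmetric (S[j,i] = S[i,j]). Assembling:

S = [[4, 0.25],
 [0.25, 2.5]]


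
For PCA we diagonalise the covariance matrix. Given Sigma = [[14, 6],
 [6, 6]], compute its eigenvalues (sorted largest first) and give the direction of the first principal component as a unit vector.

Step 1 — characteristic polynomial of 2×2 Sigma:
  det(Sigma - λI) = λ² - trace · λ + det = 0.
  trace = 14 + 6 = 20, det = 14·6 - (6)² = 48.
Step 2 — discriminant:
  Δ = trace² - 4·det = 400 - 192 = 208.
Step 3 — eigenvalues:
  λ = (trace ± √Δ)/2 = (20 ± 14.4222)/2,
  λ_1 = 17.2111,  λ_2 = 2.7889.

Step 4 — unit eigenvector for λ_1: solve (Sigma - λ_1 I)v = 0. First row:
  (14 - 17.2111)·v_x + (6)·v_y = 0, i.e. (-3.2111)·v_x + (6)·v_y = 0,
  so v ∝ (b, λ_1 - a) = (6, 3.2111) = u.
  ||u|| = √((6)² + (3.2111)²) = √(46.3112) ≈ 6.8052,
  v_1 = u/||u|| ≈ (0.8817, 0.4719) (||v_1|| = 1).

λ_1 = 17.2111,  λ_2 = 2.7889;  v_1 ≈ (0.8817, 0.4719)


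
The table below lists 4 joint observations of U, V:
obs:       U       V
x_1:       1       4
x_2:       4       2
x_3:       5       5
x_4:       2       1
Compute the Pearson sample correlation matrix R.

Step 1 — column means:
  mean(U) = (1 + 4 + 5 + 2) / 4 = 12/4 = 3
  mean(V) = (4 + 2 + 5 + 1) / 4 = 12/4 = 3

Step 2 — sample variances and covariances s[i,j] = (1/(n-1)) · Σ_k (x_{k,i} - mean_i) · (x_{k,j} - mean_j), with n-1 = 3:
  s[U,U] = ((-2)·(-2) + (1)·(1) + (2)·(2) + (-1)·(-1)) / 3 = 10/3 = 3.3333
  s[U,V] = ((-2)·(1) + (1)·(-1) + (2)·(2) + (-1)·(-2)) / 3 = 3/3 = 1
  s[V,V] = ((1)·(1) + (-1)·(-1) + (2)·(2) + (-2)·(-2)) / 3 = 10/3 = 3.3333
  Sample standard deviations s_i = √(s[i,i]):
  s(U) = √(3.3333) = 1.8257
  s(V) = √(3.3333) = 1.8257

Step 3 — r_{ij} = s_{ij} / (s_i · s_j):
  r[U,U] = 1 (diagonal).
  r[U,V] = 1 / (1.8257 · 1.8257) = 1 / 3.3333 = 0.3
  r[V,V] = 1 (diagonal).

R is symmetric with unit diagonal. Assembling:

R = [[1, 0.3],
 [0.3, 1]]


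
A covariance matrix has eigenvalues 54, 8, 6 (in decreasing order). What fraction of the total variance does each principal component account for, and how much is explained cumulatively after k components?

Step 1 — total variance = trace(Sigma) = Σ λ_i = 54 + 8 + 6 = 68.

Step 2 — fraction explained by component i = λ_i / Σ λ:
  PC1: 54/68 = 0.7941
  PC2: 8/68 = 0.1176
  PC3: 6/68 = 0.0882

Step 3 — cumulative fraction after k components = (λ_1 + ... + λ_k) / Σ λ:
  k = 1: 54/68 = 0.7941
  k = 2: (54 + 8)/68 = 62/68 = 0.9118
  k = 3: (54 + 8 + 6)/68 = 68/68 = 1

Summary (fraction, with percent):

explained: PC1 0.7941 (79.41%), PC2 0.1176 (11.76%), PC3 0.0882 (8.82%);  cumulative: 0.7941, 0.9118, 1


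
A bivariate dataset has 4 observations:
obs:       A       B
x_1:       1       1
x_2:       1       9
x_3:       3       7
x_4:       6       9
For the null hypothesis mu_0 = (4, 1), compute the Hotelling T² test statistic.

Step 1 — sample mean vector:
  mean(A) = (1 + 1 + 3 + 6) / 4 = 11/4 = 2.75
  mean(B) = (1 + 9 + 7 + 9) / 4 = 26/4 = 6.5
  x̄ = (2.75, 6.5),  deviation x̄ - mu_0 = (2.75, 6.5) - (4, 1) = (-1.25, 5.5).

Step 2 — sample covariance matrix, S[i,j] = (1/(n-1)) · Σ_k (x_{k,i} - mean_i) · (x_{k,j} - mean_j), divisor n-1 = 3:
  S[A,A] = ((-1.75)·(-1.75) + (-1.75)·(-1.75) + (0.25)·(0.25) + (3.25)·(3.25)) / 3 = 16.75/3 = 5.5833
  S[A,B] = ((-1.75)·(-5.5) + (-1.75)·(2.5) + (0.25)·(0.5) + (3.25)·(2.5)) / 3 = 13.5/3 = 4.5
  S[B,B] = ((-5.5)·(-5.5) + (2.5)·(2.5) + (0.5)·(0.5) + (2.5)·(2.5)) / 3 = 43/3 = 14.3333
  S = [[5.5833, 4.5],
 [4.5, 14.3333]].

Step 3 — invert S. det(S) = 5.5833·14.3333 - (4.5)² = 59.7778.
  S^{-1} = (1/det) · [[d, -b], [-b, a]] = [[0.2398, -0.0753],
 [-0.0753, 0.0934]].

Step 4 — quadratic form (x̄ - mu_0)^T · S^{-1} · (x̄ - mu_0):
  S^{-1} · (x̄ - mu_0) = (-0.7138, 0.6078),
  (x̄ - mu_0)^T · [...] = (-1.25)·(-0.7138) + (5.5)·(0.6078) = 4.2351.

Step 5 — scale by n: T² = 4 · 4.2351 = 16.9405.

T² ≈ 16.9405


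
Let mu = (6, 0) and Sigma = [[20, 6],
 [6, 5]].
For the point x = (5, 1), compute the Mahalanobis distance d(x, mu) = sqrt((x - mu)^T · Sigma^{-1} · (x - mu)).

Step 1 — centre the observation: (x - mu) = (-1, 1).

Step 2 — invert Sigma. det(Sigma) = 20·5 - (6)² = 64.
  Sigma^{-1} = (1/det) · [[d, -b], [-b, a]] = [[0.0781, -0.0938],
 [-0.0938, 0.3125]].

Step 3 — form the quadratic (x - mu)^T · Sigma^{-1} · (x - mu):
  Sigma^{-1} · (x - mu) = (-0.1719, 0.4062).
  (x - mu)^T · [Sigma^{-1} · (x - mu)] = (-1)·(-0.1719) + (1)·(0.4062) = 0.5781.

Step 4 — take square root: d = √(0.5781) ≈ 0.7603.

d(x, mu) = √(0.5781) ≈ 0.7603


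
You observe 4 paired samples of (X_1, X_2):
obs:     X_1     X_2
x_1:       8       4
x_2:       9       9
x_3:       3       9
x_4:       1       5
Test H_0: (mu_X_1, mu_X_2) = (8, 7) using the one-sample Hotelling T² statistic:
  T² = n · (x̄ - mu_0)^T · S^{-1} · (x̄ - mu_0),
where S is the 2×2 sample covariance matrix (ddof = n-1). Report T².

Step 1 — sample mean vector:
  mean(X_1) = (8 + 9 + 3 + 1) / 4 = 21/4 = 5.25
  mean(X_2) = (4 + 9 + 9 + 5) / 4 = 27/4 = 6.75
  x̄ = (5.25, 6.75),  deviation x̄ - mu_0 = (5.25, 6.75) - (8, 7) = (-2.75, -0.25).

Step 2 — sample covariance matrix, S[i,j] = (1/(n-1)) · Σ_k (x_{k,i} - mean_i) · (x_{k,j} - mean_j), divisor n-1 = 3:
  S[X_1,X_1] = ((2.75)·(2.75) + (3.75)·(3.75) + (-2.25)·(-2.25) + (-4.25)·(-4.25)) / 3 = 44.75/3 = 14.9167
  S[X_1,X_2] = ((2.75)·(-2.75) + (3.75)·(2.25) + (-2.25)·(2.25) + (-4.25)·(-1.75)) / 3 = 3.25/3 = 1.0833
  S[X_2,X_2] = ((-2.75)·(-2.75) + (2.25)·(2.25) + (2.25)·(2.25) + (-1.75)·(-1.75)) / 3 = 20.75/3 = 6.9167
  S = [[14.9167, 1.0833],
 [1.0833, 6.9167]].

Step 3 — invert S. det(S) = 14.9167·6.9167 - (1.0833)² = 102.
  S^{-1} = (1/det) · [[d, -b], [-b, a]] = [[0.0678, -0.0106],
 [-0.0106, 0.1462]].

Step 4 — quadratic form (x̄ - mu_0)^T · S^{-1} · (x̄ - mu_0):
  S^{-1} · (x̄ - mu_0) = (-0.1838, -0.0074),
  (x̄ - mu_0)^T · [...] = (-2.75)·(-0.1838) + (-0.25)·(-0.0074) = 0.5074.

Step 5 — scale by n: T² = 4 · 0.5074 = 2.0294.

T² ≈ 2.0294


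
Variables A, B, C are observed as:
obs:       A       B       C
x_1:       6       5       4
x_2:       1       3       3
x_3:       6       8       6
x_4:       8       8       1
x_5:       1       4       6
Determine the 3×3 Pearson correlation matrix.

Step 1 — column means:
  mean(A) = (6 + 1 + 6 + 8 + 1) / 5 = 22/5 = 4.4
  mean(B) = (5 + 3 + 8 + 8 + 4) / 5 = 28/5 = 5.6
  mean(C) = (4 + 3 + 6 + 1 + 6) / 5 = 20/5 = 4

Step 2 — sample variances and covariances s[i,j] = (1/(n-1)) · Σ_k (x_{k,i} - mean_i) · (x_{k,j} - mean_j), with n-1 = 4:
  s[A,A] = ((1.6)·(1.6) + (-3.4)·(-3.4) + (1.6)·(1.6) + (3.6)·(3.6) + (-3.4)·(-3.4)) / 4 = 41.2/4 = 10.3
  s[A,B] = ((1.6)·(-0.6) + (-3.4)·(-2.6) + (1.6)·(2.4) + (3.6)·(2.4) + (-3.4)·(-1.6)) / 4 = 25.8/4 = 6.45
  s[A,C] = ((1.6)·(0) + (-3.4)·(-1) + (1.6)·(2) + (3.6)·(-3) + (-3.4)·(2)) / 4 = -11/4 = -2.75
  s[B,B] = ((-0.6)·(-0.6) + (-2.6)·(-2.6) + (2.4)·(2.4) + (2.4)·(2.4) + (-1.6)·(-1.6)) / 4 = 21.2/4 = 5.3
  s[B,C] = ((-0.6)·(0) + (-2.6)·(-1) + (2.4)·(2) + (2.4)·(-3) + (-1.6)·(2)) / 4 = -3/4 = -0.75
  s[C,C] = ((0)·(0) + (-1)·(-1) + (2)·(2) + (-3)·(-3) + (2)·(2)) / 4 = 18/4 = 4.5
  Sample standard deviations s_i = √(s[i,i]):
  s(A) = √(10.3) = 3.2094
  s(B) = √(5.3) = 2.3022
  s(C) = √(4.5) = 2.1213

Step 3 — r_{ij} = s_{ij} / (s_i · s_j):
  r[A,A] = 1 (diagonal).
  r[A,B] = 6.45 / (3.2094 · 2.3022) = 6.45 / 7.3885 = 0.873
  r[A,C] = -2.75 / (3.2094 · 2.1213) = -2.75 / 6.8081 = -0.4039
  r[B,B] = 1 (diagonal).
  r[B,C] = -0.75 / (2.3022 · 2.1213) = -0.75 / 4.8836 = -0.1536
  r[C,C] = 1 (diagonal).

R is symmetric with unit diagonal. Assembling:

R = [[1, 0.873, -0.4039],
 [0.873, 1, -0.1536],
 [-0.4039, -0.1536, 1]]


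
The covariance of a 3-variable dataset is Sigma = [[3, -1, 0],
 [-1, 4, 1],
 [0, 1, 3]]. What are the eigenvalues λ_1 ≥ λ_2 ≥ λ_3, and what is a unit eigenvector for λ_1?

Step 1 — characteristic polynomial p(λ) = det(λI - Sigma) = λ³ - tr·λ² + c_1·λ - det, where tr = trace, c_1 = sum of the principal 2×2 minors, det = det(Sigma):
  tr = 3 + 4 + 3 = 10,
  c_1 = (3·4 - (-1)²) + (3·3 - (0)²) + (4·3 - (1)²) = 11 + 9 + 11 = 31,
  det = 3·(4·3 - (1)²) - (-1)·((-1)·3 - (1)·(0)) + (0)·((-1)·(1) - 4·(0)) = 3·(11) - (-1)·(-3) + (0)·(-1) = 30.
  So p(λ) = λ³ - 10λ² + 31λ - 30.
Step 2 — look for an integer root (rational root theorem: any rational root is an integer divisor of 30). Testing λ = 2:
  p(2) = 8 - 40 + 62 - 30 = 0  ✓
  Dividing out (λ - 2): p(λ) = (λ - 2)(λ² - 8λ + 15).
Step 3 — remaining eigenvalues from the quadratic λ² - 8λ + 15 = 0:
  Δ = 8² - 4·15 = 64 - 60 = 4,  λ = (8 ± √4)/2 = (8 ± 2)/2 = 5 or 3.
  Sorted: λ_1 = 5,  λ_2 = 3,  λ_3 = 2  (check: sum = 10 = tr ✓).

Step 4 — unit eigenvector for λ_1 = 5: v spans the null space of (Sigma - λ_1 I), whose rows are
  r_1 = (-2, -1, 0),  r_2 = (-1, -1, 1),  r_3 = (0, 1, -2).
  v is orthogonal to every row, so take v ∝ r_1 × r_2 = ((-1)·(1) - (0)·(-1), (0)·(-1) - (-2)·(1), (-2)·(-1) - (-1)·(-1)) = (-1, 2, 1).
  Rescale (multiply by -1 so the first nonzero entry is positive): u = (1, -2, -1).
  ||u|| = √((1)² + (-2)² + (-1)²) = √(6) ≈ 2.4495,  v_1 = u/||u|| ≈ (0.4082, -0.8165, -0.4082) (||v_1|| = 1).

λ_1 = 5,  λ_2 = 3,  λ_3 = 2;  v_1 ≈ (0.4082, -0.8165, -0.4082)


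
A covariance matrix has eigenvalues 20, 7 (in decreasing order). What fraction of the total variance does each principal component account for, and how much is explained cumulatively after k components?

Step 1 — total variance = trace(Sigma) = Σ λ_i = 20 + 7 = 27.

Step 2 — fraction explained by component i = λ_i / Σ λ:
  PC1: 20/27 = 0.7407
  PC2: 7/27 = 0.2593

Step 3 — cumulative fraction after k components = (λ_1 + ... + λ_k) / Σ λ:
  k = 1: 20/27 = 0.7407
  k = 2: (20 + 7)/27 = 27/27 = 1

Summary (fraction, with percent):

explained: PC1 0.7407 (74.07%), PC2 0.2593 (25.93%);  cumulative: 0.7407, 1


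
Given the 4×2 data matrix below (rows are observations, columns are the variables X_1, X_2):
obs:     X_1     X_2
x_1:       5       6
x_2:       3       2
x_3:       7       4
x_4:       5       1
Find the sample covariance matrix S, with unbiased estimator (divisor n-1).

Step 1 — column means:
  mean(X_1) = (5 + 3 + 7 + 5) / 4 = 20/4 = 5
  mean(X_2) = (6 + 2 + 4 + 1) / 4 = 13/4 = 3.25

Step 2 — sample covariance S[i,j] = (1/(n-1)) · Σ_k (x_{k,i} - mean_i) · (x_{k,j} - mean_j), with n-1 = 3.
  S[X_1,X_1] = ((0)·(0) + (-2)·(-2) + (2)·(2) + (0)·(0)) / 3 = 8/3 = 2.6667
  S[X_1,X_2] = ((0)·(2.75) + (-2)·(-1.25) + (2)·(0.75) + (0)·(-2.25)) / 3 = 4/3 = 1.3333
  S[X_2,X_2] = ((2.75)·(2.75) + (-1.25)·(-1.25) + (0.75)·(0.75) + (-2.25)·(-2.25)) / 3 = 14.75/3 = 4.9167

S is symmetric (S[j,i] = S[i,j]). Assembling:

S = [[2.6667, 1.3333],
 [1.3333, 4.9167]]


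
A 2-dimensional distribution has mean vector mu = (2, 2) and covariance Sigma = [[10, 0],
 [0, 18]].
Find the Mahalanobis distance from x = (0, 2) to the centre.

Step 1 — centre the observation: (x - mu) = (-2, 0).

Step 2 — invert Sigma. det(Sigma) = 10·18 - (0)² = 180.
  Sigma^{-1} = (1/det) · [[d, -b], [-b, a]] = [[0.1, 0],
 [0, 0.0556]].

Step 3 — form the quadratic (x - mu)^T · Sigma^{-1} · (x - mu):
  Sigma^{-1} · (x - mu) = (-0.2, 0).
  (x - mu)^T · [Sigma^{-1} · (x - mu)] = (-2)·(-0.2) + (0)·(0) = 0.4.

Step 4 — take square root: d = √(0.4) ≈ 0.6325.

d(x, mu) = √(0.4) ≈ 0.6325


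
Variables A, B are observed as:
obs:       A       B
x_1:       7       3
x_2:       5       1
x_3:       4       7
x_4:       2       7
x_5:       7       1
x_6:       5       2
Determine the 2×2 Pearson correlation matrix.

Step 1 — column means:
  mean(A) = (7 + 5 + 4 + 2 + 7 + 5) / 6 = 30/6 = 5
  mean(B) = (3 + 1 + 7 + 7 + 1 + 2) / 6 = 21/6 = 3.5

Step 2 — sample variances and covariances s[i,j] = (1/(n-1)) · Σ_k (x_{k,i} - mean_i) · (x_{k,j} - mean_j), with n-1 = 5:
  s[A,A] = ((2)·(2) + (0)·(0) + (-1)·(-1) + (-3)·(-3) + (2)·(2) + (0)·(0)) / 5 = 18/5 = 3.6
  s[A,B] = ((2)·(-0.5) + (0)·(-2.5) + (-1)·(3.5) + (-3)·(3.5) + (2)·(-2.5) + (0)·(-1.5)) / 5 = -20/5 = -4
  s[B,B] = ((-0.5)·(-0.5) + (-2.5)·(-2.5) + (3.5)·(3.5) + (3.5)·(3.5) + (-2.5)·(-2.5) + (-1.5)·(-1.5)) / 5 = 39.5/5 = 7.9
  Sample standard deviations s_i = √(s[i,i]):
  s(A) = √(3.6) = 1.8974
  s(B) = √(7.9) = 2.8107

Step 3 — r_{ij} = s_{ij} / (s_i · s_j):
  r[A,A] = 1 (diagonal).
  r[A,B] = -4 / (1.8974 · 2.8107) = -4 / 5.3329 = -0.7501
  r[B,B] = 1 (diagonal).

R is symmetric with unit diagonal. Assembling:

R = [[1, -0.7501],
 [-0.7501, 1]]


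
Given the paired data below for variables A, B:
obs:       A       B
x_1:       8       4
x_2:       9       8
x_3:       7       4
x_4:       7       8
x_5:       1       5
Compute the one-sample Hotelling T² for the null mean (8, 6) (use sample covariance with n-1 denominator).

Step 1 — sample mean vector:
  mean(A) = (8 + 9 + 7 + 7 + 1) / 5 = 32/5 = 6.4
  mean(B) = (4 + 8 + 4 + 8 + 5) / 5 = 29/5 = 5.8
  x̄ = (6.4, 5.8),  deviation x̄ - mu_0 = (6.4, 5.8) - (8, 6) = (-1.6, -0.2).

Step 2 — sample covariance matrix, S[i,j] = (1/(n-1)) · Σ_k (x_{k,i} - mean_i) · (x_{k,j} - mean_j), divisor n-1 = 4:
  S[A,A] = ((1.6)·(1.6) + (2.6)·(2.6) + (0.6)·(0.6) + (0.6)·(0.6) + (-5.4)·(-5.4)) / 4 = 39.2/4 = 9.8
  S[A,B] = ((1.6)·(-1.8) + (2.6)·(2.2) + (0.6)·(-1.8) + (0.6)·(2.2) + (-5.4)·(-0.8)) / 4 = 7.4/4 = 1.85
  S[B,B] = ((-1.8)·(-1.8) + (2.2)·(2.2) + (-1.8)·(-1.8) + (2.2)·(2.2) + (-0.8)·(-0.8)) / 4 = 16.8/4 = 4.2
  S = [[9.8, 1.85],
 [1.85, 4.2]].

Step 3 — invert S. det(S) = 9.8·4.2 - (1.85)² = 37.7375.
  S^{-1} = (1/det) · [[d, -b], [-b, a]] = [[0.1113, -0.049],
 [-0.049, 0.2597]].

Step 4 — quadratic form (x̄ - mu_0)^T · S^{-1} · (x̄ - mu_0):
  S^{-1} · (x̄ - mu_0) = (-0.1683, 0.0265),
  (x̄ - mu_0)^T · [...] = (-1.6)·(-0.1683) + (-0.2)·(0.0265) = 0.2639.

Step 5 — scale by n: T² = 5 · 0.2639 = 1.3196.

T² ≈ 1.3196


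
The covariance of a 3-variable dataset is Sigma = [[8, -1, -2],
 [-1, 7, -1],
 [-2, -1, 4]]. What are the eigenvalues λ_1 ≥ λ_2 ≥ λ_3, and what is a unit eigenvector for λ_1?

Step 1 — characteristic polynomial p(λ) = det(λI - Sigma) = λ³ - tr·λ² + c_1·λ - det, where tr = trace, c_1 = sum of the principal 2×2 minors, det = det(Sigma):
  tr = 8 + 7 + 4 = 19,
  c_1 = (8·7 - (-1)²) + (8·4 - (-2)²) + (7·4 - (-1)²) = 55 + 28 + 27 = 110,
  det = 8·(7·4 - (-1)²) - (-1)·((-1)·4 - (-1)·(-2)) + (-2)·((-1)·(-1) - 7·(-2)) = 8·(27) - (-1)·(-6) + (-2)·(15) = 180.
  So p(λ) = λ³ - 19λ² + 110λ - 180.
Step 2 — look for an integer root (rational root theorem: any rational root is an integer divisor of 180). Testing λ = 9:
  p(9) = 729 - 1539 + 990 - 180 = 0  ✓
  Dividing out (λ - 9): p(λ) = (λ - 9)(λ² - 10λ + 20).
Step 3 — remaining eigenvalues from the quadratic λ² - 10λ + 20 = 0:
  Δ = 10² - 4·20 = 100 - 80 = 20,  λ = (10 ± √20)/2 = (10 ± 4.4721)/2 ≈ 7.2361 or 2.7639.
  Sorted: λ_1 = 9,  λ_2 = 7.2361,  λ_3 = 2.7639  (check: sum = 19 = tr ✓).

Step 4 — unit eigenvector for λ_1 = 9: v spans the null space of (Sigma - λ_1 I), whose rows are
  r_1 = (-1, -1, -2),  r_2 = (-1, -2, -1),  r_3 = (-2, -1, -5).
  v is orthogonal to every row, so take v ∝ r_1 × r_2 = ((-1)·(-1) - (-2)·(-2), (-2)·(-1) - (-1)·(-1), (-1)·(-2) - (-1)·(-1)) = (-3, 1, 1).
  Rescale (multiply by -1 so the first nonzero entry is positive): u = (3, -1, -1).
  ||u|| = √((3)² + (-1)² + (-1)²) = √(11) ≈ 3.3166,  v_1 = u/||u|| ≈ (0.9045, -0.3015, -0.3015) (||v_1|| = 1).

λ_1 = 9,  λ_2 = 7.2361,  λ_3 = 2.7639;  v_1 ≈ (0.9045, -0.3015, -0.3015)


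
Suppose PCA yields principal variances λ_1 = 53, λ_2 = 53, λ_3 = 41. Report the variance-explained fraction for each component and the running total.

Step 1 — total variance = trace(Sigma) = Σ λ_i = 53 + 53 + 41 = 147.

Step 2 — fraction explained by component i = λ_i / Σ λ:
  PC1: 53/147 = 0.3605
  PC2: 53/147 = 0.3605
  PC3: 41/147 = 0.2789

Step 3 — cumulative fraction after k components = (λ_1 + ... + λ_k) / Σ λ:
  k = 1: 53/147 = 0.3605
  k = 2: (53 + 53)/147 = 106/147 = 0.7211
  k = 3: (53 + 53 + 41)/147 = 147/147 = 1

Summary (fraction, with percent):

explained: PC1 0.3605 (36.05%), PC2 0.3605 (36.05%), PC3 0.2789 (27.89%);  cumulative: 0.3605, 0.7211, 1


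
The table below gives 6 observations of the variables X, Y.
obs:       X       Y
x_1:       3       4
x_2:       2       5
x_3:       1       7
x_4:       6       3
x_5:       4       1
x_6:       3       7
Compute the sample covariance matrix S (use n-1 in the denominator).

Step 1 — column means:
  mean(X) = (3 + 2 + 1 + 6 + 4 + 3) / 6 = 19/6 = 3.1667
  mean(Y) = (4 + 5 + 7 + 3 + 1 + 7) / 6 = 27/6 = 4.5

Step 2 — sample covariance S[i,j] = (1/(n-1)) · Σ_k (x_{k,i} - mean_i) · (x_{k,j} - mean_j), with n-1 = 5.
  S[X,X] = ((-0.1667)·(-0.1667) + (-1.1667)·(-1.1667) + (-2.1667)·(-2.1667) + (2.8333)·(2.8333) + (0.8333)·(0.8333) + (-0.1667)·(-0.1667)) / 5 = 14.8333/5 = 2.9667
  S[X,Y] = ((-0.1667)·(-0.5) + (-1.1667)·(0.5) + (-2.1667)·(2.5) + (2.8333)·(-1.5) + (0.8333)·(-3.5) + (-0.1667)·(2.5)) / 5 = -13.5/5 = -2.7
  S[Y,Y] = ((-0.5)·(-0.5) + (0.5)·(0.5) + (2.5)·(2.5) + (-1.5)·(-1.5) + (-3.5)·(-3.5) + (2.5)·(2.5)) / 5 = 27.5/5 = 5.5

S is symmetric (S[j,i] = S[i,j]). Assembling:

S = [[2.9667, -2.7],
 [-2.7, 5.5]]


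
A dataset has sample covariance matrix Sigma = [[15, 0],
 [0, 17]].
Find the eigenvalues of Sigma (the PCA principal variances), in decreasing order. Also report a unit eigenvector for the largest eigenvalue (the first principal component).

Step 1 — characteristic polynomial of 2×2 Sigma:
  det(Sigma - λI) = λ² - trace · λ + det = 0.
  trace = 15 + 17 = 32, det = 15·17 - (0)² = 255.
Step 2 — discriminant:
  Δ = trace² - 4·det = 1024 - 1020 = 4.
Step 3 — eigenvalues:
  λ = (trace ± √Δ)/2 = (32 ± 2)/2,
  λ_1 = 17,  λ_2 = 15.

Step 4 — unit eigenvector for λ_1: Sigma is diagonal, so its eigenvectors are the coordinate axes. λ_1 = 17 is the diagonal entry on the second coordinate axis, hence
  v_1 = (0, 1) (||v_1|| = 1).

λ_1 = 17,  λ_2 = 15;  v_1 ≈ (0, 1)


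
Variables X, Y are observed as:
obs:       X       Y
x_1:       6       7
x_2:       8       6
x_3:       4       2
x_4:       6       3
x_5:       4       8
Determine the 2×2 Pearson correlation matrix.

Step 1 — column means:
  mean(X) = (6 + 8 + 4 + 6 + 4) / 5 = 28/5 = 5.6
  mean(Y) = (7 + 6 + 2 + 3 + 8) / 5 = 26/5 = 5.2

Step 2 — sample variances and covariances s[i,j] = (1/(n-1)) · Σ_k (x_{k,i} - mean_i) · (x_{k,j} - mean_j), with n-1 = 4:
  s[X,X] = ((0.4)·(0.4) + (2.4)·(2.4) + (-1.6)·(-1.6) + (0.4)·(0.4) + (-1.6)·(-1.6)) / 4 = 11.2/4 = 2.8
  s[X,Y] = ((0.4)·(1.8) + (2.4)·(0.8) + (-1.6)·(-3.2) + (0.4)·(-2.2) + (-1.6)·(2.8)) / 4 = 2.4/4 = 0.6
  s[Y,Y] = ((1.8)·(1.8) + (0.8)·(0.8) + (-3.2)·(-3.2) + (-2.2)·(-2.2) + (2.8)·(2.8)) / 4 = 26.8/4 = 6.7
  Sample standard deviations s_i = √(s[i,i]):
  s(X) = √(2.8) = 1.6733
  s(Y) = √(6.7) = 2.5884

Step 3 — r_{ij} = s_{ij} / (s_i · s_j):
  r[X,X] = 1 (diagonal).
  r[X,Y] = 0.6 / (1.6733 · 2.5884) = 0.6 / 4.3313 = 0.1385
  r[Y,Y] = 1 (diagonal).

R is symmetric with unit diagonal. Assembling:

R = [[1, 0.1385],
 [0.1385, 1]]


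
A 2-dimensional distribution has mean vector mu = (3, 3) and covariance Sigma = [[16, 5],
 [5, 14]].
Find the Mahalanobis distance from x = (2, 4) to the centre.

Step 1 — centre the observation: (x - mu) = (-1, 1).

Step 2 — invert Sigma. det(Sigma) = 16·14 - (5)² = 199.
  Sigma^{-1} = (1/det) · [[d, -b], [-b, a]] = [[0.0704, -0.0251],
 [-0.0251, 0.0804]].

Step 3 — form the quadratic (x - mu)^T · Sigma^{-1} · (x - mu):
  Sigma^{-1} · (x - mu) = (-0.0955, 0.1055).
  (x - mu)^T · [Sigma^{-1} · (x - mu)] = (-1)·(-0.0955) + (1)·(0.1055) = 0.201.

Step 4 — take square root: d = √(0.201) ≈ 0.4483.

d(x, mu) = √(0.201) ≈ 0.4483


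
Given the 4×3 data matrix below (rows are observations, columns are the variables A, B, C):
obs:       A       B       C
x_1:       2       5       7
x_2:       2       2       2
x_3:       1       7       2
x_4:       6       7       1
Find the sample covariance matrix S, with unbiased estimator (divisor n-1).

Step 1 — column means:
  mean(A) = (2 + 2 + 1 + 6) / 4 = 11/4 = 2.75
  mean(B) = (5 + 2 + 7 + 7) / 4 = 21/4 = 5.25
  mean(C) = (7 + 2 + 2 + 1) / 4 = 12/4 = 3

Step 2 — sample covariance S[i,j] = (1/(n-1)) · Σ_k (x_{k,i} - mean_i) · (x_{k,j} - mean_j), with n-1 = 3.
  S[A,A] = ((-0.75)·(-0.75) + (-0.75)·(-0.75) + (-1.75)·(-1.75) + (3.25)·(3.25)) / 3 = 14.75/3 = 4.9167
  S[A,B] = ((-0.75)·(-0.25) + (-0.75)·(-3.25) + (-1.75)·(1.75) + (3.25)·(1.75)) / 3 = 5.25/3 = 1.75
  S[A,C] = ((-0.75)·(4) + (-0.75)·(-1) + (-1.75)·(-1) + (3.25)·(-2)) / 3 = -7/3 = -2.3333
  S[B,B] = ((-0.25)·(-0.25) + (-3.25)·(-3.25) + (1.75)·(1.75) + (1.75)·(1.75)) / 3 = 16.75/3 = 5.5833
  S[B,C] = ((-0.25)·(4) + (-3.25)·(-1) + (1.75)·(-1) + (1.75)·(-2)) / 3 = -3/3 = -1
  S[C,C] = ((4)·(4) + (-1)·(-1) + (-1)·(-1) + (-2)·(-2)) / 3 = 22/3 = 7.3333

S is symmetric (S[j,i] = S[i,j]). Assembling:

S = [[4.9167, 1.75, -2.3333],
 [1.75, 5.5833, -1],
 [-2.3333, -1, 7.3333]]


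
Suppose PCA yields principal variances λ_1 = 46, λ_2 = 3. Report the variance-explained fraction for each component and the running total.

Step 1 — total variance = trace(Sigma) = Σ λ_i = 46 + 3 = 49.

Step 2 — fraction explained by component i = λ_i / Σ λ:
  PC1: 46/49 = 0.9388
  PC2: 3/49 = 0.0612

Step 3 — cumulative fraction after k components = (λ_1 + ... + λ_k) / Σ λ:
  k = 1: 46/49 = 0.9388
  k = 2: (46 + 3)/49 = 49/49 = 1

Summary (fraction, with percent):

explained: PC1 0.9388 (93.88%), PC2 0.0612 (6.12%);  cumulative: 0.9388, 1
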